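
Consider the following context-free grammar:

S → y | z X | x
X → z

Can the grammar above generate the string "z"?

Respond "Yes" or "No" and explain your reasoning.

No - no valid derivation exists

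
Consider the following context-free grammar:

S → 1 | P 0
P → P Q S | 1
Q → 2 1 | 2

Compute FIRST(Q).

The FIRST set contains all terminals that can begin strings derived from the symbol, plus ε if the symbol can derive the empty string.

We compute FIRST(Q) using the standard algorithm.
FIRST(P) = {1}
FIRST(Q) = {2}
FIRST(S) = {1}
Therefore, FIRST(Q) = {2}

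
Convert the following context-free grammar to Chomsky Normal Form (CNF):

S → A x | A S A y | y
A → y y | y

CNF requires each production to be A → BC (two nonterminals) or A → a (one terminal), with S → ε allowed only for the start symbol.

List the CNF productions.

TX → x; TY → y; S → y; A → y; S → A TX; S → A X0; X0 → S X1; X1 → A TY; A → TY TY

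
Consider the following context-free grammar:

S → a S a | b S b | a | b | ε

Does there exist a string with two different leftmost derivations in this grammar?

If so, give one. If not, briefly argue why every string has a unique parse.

No - every string in the language has a unique leftmost derivation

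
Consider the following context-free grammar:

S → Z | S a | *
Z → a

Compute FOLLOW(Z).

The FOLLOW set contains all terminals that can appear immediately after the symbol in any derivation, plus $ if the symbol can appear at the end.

We compute FOLLOW(Z) using the standard algorithm.
FOLLOW(S) starts with {$}.
FIRST(S) = {*, a}
FIRST(Z) = {a}
FOLLOW(S) = {$, a}
FOLLOW(Z) = {$, a}
Therefore, FOLLOW(Z) = {$, a}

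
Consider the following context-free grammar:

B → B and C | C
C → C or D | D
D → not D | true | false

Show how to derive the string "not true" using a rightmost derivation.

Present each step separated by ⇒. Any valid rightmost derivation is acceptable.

B ⇒ C ⇒ D ⇒ not D ⇒ not true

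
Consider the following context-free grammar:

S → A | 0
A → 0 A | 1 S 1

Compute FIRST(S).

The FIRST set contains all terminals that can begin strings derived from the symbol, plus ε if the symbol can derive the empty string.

We compute FIRST(S) using the standard algorithm.
FIRST(A) = {0, 1}
FIRST(S) = {0, 1}
Therefore, FIRST(S) = {0, 1}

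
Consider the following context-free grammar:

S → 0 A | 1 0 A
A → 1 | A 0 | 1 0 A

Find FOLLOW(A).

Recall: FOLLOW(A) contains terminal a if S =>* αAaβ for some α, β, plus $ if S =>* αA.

We compute FOLLOW(A) using the standard algorithm.
FOLLOW(S) starts with {$}.
FIRST(A) = {1}
FIRST(S) = {0, 1}
FOLLOW(A) = {$, 0}
FOLLOW(S) = {$}
Therefore, FOLLOW(A) = {$, 0}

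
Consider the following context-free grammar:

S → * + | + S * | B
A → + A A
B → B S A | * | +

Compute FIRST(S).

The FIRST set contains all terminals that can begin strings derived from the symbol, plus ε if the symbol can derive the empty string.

We compute FIRST(S) using the standard algorithm.
FIRST(A) = {+}
FIRST(B) = {*, +}
FIRST(S) = {*, +}
Therefore, FIRST(S) = {*, +}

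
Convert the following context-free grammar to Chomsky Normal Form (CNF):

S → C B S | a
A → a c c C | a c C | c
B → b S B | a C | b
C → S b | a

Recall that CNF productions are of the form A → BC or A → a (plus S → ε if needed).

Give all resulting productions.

S → a; TA → a; TC → c; A → c; TB → b; B → b; C → a; S → C X0; X0 → B S; A → TA X1; X1 → TC X2; X2 → TC C; A → TA X3; X3 → TC C; B → TB X4; X4 → S B; B → TA C; C → S TB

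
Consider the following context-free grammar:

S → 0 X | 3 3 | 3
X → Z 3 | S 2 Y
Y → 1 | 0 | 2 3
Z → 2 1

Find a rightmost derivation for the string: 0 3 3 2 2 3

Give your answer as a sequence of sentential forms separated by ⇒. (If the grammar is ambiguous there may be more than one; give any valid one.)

S ⇒ 0 X ⇒ 0 S 2 Y ⇒ 0 S 2 2 3 ⇒ 0 3 3 2 2 3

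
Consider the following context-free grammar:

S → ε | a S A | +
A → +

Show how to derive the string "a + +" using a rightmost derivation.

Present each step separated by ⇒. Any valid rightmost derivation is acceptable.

S ⇒ a S A ⇒ a S + ⇒ a + +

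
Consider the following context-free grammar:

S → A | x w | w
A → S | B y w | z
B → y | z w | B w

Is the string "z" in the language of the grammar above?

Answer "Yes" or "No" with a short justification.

Yes - a valid derivation exists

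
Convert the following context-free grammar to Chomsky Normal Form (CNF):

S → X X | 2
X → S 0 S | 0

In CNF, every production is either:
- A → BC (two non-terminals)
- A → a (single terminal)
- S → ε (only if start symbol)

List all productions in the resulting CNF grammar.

S → 2; T0 → 0; X → 0; S → X X; X → S X0; X0 → T0 S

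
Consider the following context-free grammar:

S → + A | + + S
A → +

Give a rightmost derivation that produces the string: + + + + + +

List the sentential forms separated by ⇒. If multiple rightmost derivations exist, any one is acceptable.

S ⇒ + + S ⇒ + + + + S ⇒ + + + + + A ⇒ + + + + + +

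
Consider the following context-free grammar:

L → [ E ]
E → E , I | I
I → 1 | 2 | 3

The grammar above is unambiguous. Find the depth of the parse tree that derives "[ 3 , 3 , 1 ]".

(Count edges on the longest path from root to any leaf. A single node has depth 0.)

5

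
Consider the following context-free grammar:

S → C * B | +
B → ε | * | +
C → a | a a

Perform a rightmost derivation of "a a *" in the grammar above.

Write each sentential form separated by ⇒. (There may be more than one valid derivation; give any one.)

S ⇒ C * B ⇒ C * ⇒ a a *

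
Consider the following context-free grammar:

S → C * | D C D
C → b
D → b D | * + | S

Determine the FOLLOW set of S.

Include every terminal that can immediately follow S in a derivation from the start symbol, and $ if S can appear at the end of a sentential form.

We compute FOLLOW(S) using the standard algorithm.
FOLLOW(S) starts with {$}.
FIRST(C) = {b}
FIRST(D) = {*, b}
FIRST(S) = {*, b}
FOLLOW(C) = {*, b}
FOLLOW(D) = {$, b}
FOLLOW(S) = {$, b}
Therefore, FOLLOW(S) = {$, b}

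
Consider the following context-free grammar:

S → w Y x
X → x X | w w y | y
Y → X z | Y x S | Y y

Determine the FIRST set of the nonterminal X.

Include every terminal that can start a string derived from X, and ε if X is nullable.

We compute FIRST(X) using the standard algorithm.
FIRST(S) = {w}
FIRST(X) = {w, x, y}
FIRST(Y) = {w, x, y}
Therefore, FIRST(X) = {w, x, y}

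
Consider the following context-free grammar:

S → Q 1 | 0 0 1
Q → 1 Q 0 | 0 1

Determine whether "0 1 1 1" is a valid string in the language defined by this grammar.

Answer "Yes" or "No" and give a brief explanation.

No - no valid derivation exists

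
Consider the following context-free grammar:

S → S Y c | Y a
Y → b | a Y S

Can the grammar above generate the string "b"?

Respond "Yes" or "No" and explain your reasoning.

No - no valid derivation exists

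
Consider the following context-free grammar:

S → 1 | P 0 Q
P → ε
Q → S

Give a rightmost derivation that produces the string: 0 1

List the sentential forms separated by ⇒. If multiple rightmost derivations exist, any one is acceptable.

S ⇒ P 0 Q ⇒ P 0 S ⇒ P 0 1 ⇒ 0 1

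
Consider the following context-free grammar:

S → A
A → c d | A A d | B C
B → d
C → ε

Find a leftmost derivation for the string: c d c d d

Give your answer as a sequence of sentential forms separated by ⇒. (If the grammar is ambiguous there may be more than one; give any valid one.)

S ⇒ A ⇒ A A d ⇒ c d A d ⇒ c d c d d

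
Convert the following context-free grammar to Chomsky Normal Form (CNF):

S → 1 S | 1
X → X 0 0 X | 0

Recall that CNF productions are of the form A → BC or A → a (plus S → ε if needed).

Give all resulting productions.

T1 → 1; S → 1; T0 → 0; X → 0; S → T1 S; X → X X0; X0 → T0 X1; X1 → T0 X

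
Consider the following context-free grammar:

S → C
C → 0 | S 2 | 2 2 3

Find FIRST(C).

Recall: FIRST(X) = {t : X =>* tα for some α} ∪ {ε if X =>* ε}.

We compute FIRST(C) using the standard algorithm.
FIRST(C) = {0, 2}
FIRST(S) = {0, 2}
Therefore, FIRST(C) = {0, 2}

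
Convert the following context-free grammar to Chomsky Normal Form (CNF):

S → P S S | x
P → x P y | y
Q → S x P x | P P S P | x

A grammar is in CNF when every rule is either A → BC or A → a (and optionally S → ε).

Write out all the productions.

S → x; TX → x; TY → y; P → y; Q → x; S → P X0; X0 → S S; P → TX X1; X1 → P TY; Q → S X2; X2 → TX X3; X3 → P TX; Q → P X4; X4 → P X5; X5 → S P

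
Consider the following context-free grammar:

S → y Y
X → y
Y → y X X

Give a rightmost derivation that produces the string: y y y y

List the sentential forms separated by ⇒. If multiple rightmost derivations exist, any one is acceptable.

S ⇒ y Y ⇒ y y X X ⇒ y y X y ⇒ y y y y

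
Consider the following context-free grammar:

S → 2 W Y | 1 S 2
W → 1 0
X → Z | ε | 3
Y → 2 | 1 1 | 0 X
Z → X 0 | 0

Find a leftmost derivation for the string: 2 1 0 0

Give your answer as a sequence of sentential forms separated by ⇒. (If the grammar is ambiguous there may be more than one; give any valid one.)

S ⇒ 2 W Y ⇒ 2 1 0 Y ⇒ 2 1 0 0 X ⇒ 2 1 0 0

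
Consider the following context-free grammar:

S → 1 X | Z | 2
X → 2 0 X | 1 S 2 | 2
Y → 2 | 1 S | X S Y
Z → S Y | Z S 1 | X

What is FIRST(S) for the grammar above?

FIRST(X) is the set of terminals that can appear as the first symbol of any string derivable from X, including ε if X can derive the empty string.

We compute FIRST(S) using the standard algorithm.
FIRST(S) = {1, 2}
FIRST(X) = {1, 2}
FIRST(Y) = {1, 2}
FIRST(Z) = {1, 2}
Therefore, FIRST(S) = {1, 2}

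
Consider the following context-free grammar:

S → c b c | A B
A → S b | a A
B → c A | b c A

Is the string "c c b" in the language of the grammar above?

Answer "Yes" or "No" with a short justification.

No - no valid derivation exists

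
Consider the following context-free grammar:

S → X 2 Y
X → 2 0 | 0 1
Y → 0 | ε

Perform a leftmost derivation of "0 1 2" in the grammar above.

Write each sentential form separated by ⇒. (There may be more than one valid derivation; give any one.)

S ⇒ X 2 Y ⇒ 0 1 2 Y ⇒ 0 1 2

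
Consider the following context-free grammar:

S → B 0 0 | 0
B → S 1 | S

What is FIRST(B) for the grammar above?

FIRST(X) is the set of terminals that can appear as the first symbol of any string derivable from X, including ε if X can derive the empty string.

We compute FIRST(B) using the standard algorithm.
FIRST(B) = {0}
FIRST(S) = {0}
Therefore, FIRST(B) = {0}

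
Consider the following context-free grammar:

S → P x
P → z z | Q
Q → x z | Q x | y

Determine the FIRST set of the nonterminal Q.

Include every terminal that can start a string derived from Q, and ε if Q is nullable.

We compute FIRST(Q) using the standard algorithm.
FIRST(P) = {x, y, z}
FIRST(Q) = {x, y}
FIRST(S) = {x, y, z}
Therefore, FIRST(Q) = {x, y}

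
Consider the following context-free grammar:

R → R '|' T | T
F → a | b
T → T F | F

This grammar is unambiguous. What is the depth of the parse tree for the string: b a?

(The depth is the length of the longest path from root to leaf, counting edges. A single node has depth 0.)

4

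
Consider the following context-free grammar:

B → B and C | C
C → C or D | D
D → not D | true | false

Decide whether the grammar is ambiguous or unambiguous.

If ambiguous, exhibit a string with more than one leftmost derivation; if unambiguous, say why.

Unambiguous - every string in the language has a unique leftmost derivation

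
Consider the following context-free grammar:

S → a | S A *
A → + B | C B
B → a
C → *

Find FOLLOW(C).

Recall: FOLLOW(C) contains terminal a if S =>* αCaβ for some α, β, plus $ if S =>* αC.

We compute FOLLOW(C) using the standard algorithm.
FOLLOW(S) starts with {$}.
FIRST(A) = {*, +}
FIRST(B) = {a}
FIRST(C) = {*}
FIRST(S) = {a}
FOLLOW(A) = {*}
FOLLOW(B) = {*}
FOLLOW(C) = {a}
FOLLOW(S) = {$, *, +}
Therefore, FOLLOW(C) = {a}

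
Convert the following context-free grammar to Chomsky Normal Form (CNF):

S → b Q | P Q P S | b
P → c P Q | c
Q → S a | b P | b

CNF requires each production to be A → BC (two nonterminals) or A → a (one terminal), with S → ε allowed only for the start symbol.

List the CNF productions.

TB → b; S → b; TC → c; P → c; TA → a; Q → b; S → TB Q; S → P X0; X0 → Q X1; X1 → P S; P → TC X2; X2 → P Q; Q → S TA; Q → TB P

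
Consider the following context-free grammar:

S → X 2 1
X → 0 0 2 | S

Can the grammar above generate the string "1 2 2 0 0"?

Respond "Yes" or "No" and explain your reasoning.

No - no valid derivation exists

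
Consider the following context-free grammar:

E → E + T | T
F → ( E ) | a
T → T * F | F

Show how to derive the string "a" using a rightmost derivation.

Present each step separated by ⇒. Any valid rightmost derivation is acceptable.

E ⇒ T ⇒ F ⇒ a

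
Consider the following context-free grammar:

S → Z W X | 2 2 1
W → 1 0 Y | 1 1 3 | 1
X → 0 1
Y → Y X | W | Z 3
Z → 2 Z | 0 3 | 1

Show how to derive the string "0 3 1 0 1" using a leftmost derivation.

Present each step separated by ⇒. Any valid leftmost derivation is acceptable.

S ⇒ Z W X ⇒ 0 3 W X ⇒ 0 3 1 X ⇒ 0 3 1 0 1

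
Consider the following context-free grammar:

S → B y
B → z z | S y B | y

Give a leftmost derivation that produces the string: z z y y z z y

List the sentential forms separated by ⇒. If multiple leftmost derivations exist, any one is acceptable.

S ⇒ B y ⇒ S y B y ⇒ B y y B y ⇒ z z y y B y ⇒ z z y y z z y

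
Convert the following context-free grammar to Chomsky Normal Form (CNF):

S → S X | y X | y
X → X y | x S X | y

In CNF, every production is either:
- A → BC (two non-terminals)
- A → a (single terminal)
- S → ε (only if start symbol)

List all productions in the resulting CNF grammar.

TY → y; S → y; TX → x; X → y; S → S X; S → TY X; X → X TY; X → TX X0; X0 → S X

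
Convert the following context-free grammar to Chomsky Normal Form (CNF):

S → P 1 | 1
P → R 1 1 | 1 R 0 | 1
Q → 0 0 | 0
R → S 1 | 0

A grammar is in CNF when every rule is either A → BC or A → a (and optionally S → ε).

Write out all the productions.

T1 → 1; S → 1; T0 → 0; P → 1; Q → 0; R → 0; S → P T1; P → R X0; X0 → T1 T1; P → T1 X1; X1 → R T0; Q → T0 T0; R → S T1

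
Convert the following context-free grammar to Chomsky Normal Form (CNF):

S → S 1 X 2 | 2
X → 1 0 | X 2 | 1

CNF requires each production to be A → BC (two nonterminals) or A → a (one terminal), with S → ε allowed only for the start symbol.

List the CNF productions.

T1 → 1; T2 → 2; S → 2; T0 → 0; X → 1; S → S X0; X0 → T1 X1; X1 → X T2; X → T1 T0; X → X T2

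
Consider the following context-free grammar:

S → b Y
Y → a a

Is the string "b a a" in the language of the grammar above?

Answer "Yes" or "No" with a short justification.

Yes - a valid derivation exists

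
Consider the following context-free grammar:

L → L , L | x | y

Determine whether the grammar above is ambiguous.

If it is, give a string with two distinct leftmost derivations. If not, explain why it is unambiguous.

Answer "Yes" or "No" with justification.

Yes - the string 'y , y , y , y , x' has two distinct leftmost derivations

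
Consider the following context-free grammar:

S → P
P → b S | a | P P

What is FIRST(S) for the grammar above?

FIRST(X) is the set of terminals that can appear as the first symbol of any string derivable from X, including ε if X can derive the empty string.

We compute FIRST(S) using the standard algorithm.
FIRST(P) = {a, b}
FIRST(S) = {a, b}
Therefore, FIRST(S) = {a, b}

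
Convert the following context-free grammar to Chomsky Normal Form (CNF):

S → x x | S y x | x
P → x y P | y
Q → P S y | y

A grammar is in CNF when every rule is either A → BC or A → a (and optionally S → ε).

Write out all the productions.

TX → x; TY → y; S → x; P → y; Q → y; S → TX TX; S → S X0; X0 → TY TX; P → TX X1; X1 → TY P; Q → P X2; X2 → S TY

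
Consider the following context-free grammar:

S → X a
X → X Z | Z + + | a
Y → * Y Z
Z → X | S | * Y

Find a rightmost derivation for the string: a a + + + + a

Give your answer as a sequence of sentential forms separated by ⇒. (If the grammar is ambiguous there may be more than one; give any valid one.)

S ⇒ X a ⇒ Z + + a ⇒ X + + a ⇒ Z + + + + a ⇒ S + + + + a ⇒ X a + + + + a ⇒ a a + + + + a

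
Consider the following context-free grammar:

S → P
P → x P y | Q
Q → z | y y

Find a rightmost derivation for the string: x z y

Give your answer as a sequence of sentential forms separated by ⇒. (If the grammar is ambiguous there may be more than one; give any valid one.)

S ⇒ P ⇒ x P y ⇒ x Q y ⇒ x z y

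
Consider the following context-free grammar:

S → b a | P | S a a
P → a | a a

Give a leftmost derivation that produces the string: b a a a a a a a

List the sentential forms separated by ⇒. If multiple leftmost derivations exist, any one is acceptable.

S ⇒ S a a ⇒ S a a a a ⇒ S a a a a a a ⇒ b a a a a a a a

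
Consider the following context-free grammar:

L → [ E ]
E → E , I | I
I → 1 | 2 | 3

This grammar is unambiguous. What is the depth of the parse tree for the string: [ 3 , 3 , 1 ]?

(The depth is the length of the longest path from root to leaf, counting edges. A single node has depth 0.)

5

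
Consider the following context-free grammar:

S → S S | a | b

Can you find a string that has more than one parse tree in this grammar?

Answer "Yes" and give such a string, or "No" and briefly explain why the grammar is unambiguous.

Yes - the string 'a a a a b' has two distinct parse trees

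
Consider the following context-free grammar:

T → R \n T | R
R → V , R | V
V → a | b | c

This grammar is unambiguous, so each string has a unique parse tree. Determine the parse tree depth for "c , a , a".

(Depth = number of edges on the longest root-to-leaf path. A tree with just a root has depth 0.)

5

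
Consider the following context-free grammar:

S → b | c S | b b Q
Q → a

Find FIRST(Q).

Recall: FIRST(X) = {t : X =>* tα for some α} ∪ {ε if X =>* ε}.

We compute FIRST(Q) using the standard algorithm.
FIRST(Q) = {a}
FIRST(S) = {b, c}
Therefore, FIRST(Q) = {a}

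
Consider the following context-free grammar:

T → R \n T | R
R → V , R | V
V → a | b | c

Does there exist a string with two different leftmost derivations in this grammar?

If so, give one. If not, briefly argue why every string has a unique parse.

No - every string in the language has a unique leftmost derivation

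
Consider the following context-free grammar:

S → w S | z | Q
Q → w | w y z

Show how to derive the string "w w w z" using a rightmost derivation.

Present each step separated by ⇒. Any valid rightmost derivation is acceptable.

S ⇒ w S ⇒ w w S ⇒ w w w S ⇒ w w w z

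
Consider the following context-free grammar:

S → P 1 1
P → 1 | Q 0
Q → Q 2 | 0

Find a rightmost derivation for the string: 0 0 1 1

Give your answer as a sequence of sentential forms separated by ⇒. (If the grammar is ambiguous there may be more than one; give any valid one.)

S ⇒ P 1 1 ⇒ Q 0 1 1 ⇒ 0 0 1 1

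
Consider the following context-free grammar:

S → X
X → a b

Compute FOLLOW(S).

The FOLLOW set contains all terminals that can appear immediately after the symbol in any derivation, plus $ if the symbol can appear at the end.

We compute FOLLOW(S) using the standard algorithm.
FOLLOW(S) starts with {$}.
FIRST(S) = {a}
FIRST(X) = {a}
FOLLOW(S) = {$}
FOLLOW(X) = {$}
Therefore, FOLLOW(S) = {$}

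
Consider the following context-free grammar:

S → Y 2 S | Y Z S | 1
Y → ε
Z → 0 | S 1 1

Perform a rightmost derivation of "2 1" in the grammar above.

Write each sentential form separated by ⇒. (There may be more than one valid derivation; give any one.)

S ⇒ Y 2 S ⇒ Y 2 1 ⇒ 2 1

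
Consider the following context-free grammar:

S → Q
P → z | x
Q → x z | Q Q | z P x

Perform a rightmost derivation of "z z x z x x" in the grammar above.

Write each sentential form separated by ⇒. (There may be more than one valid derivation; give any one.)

S ⇒ Q ⇒ Q Q ⇒ Q z P x ⇒ Q z x x ⇒ z P x z x x ⇒ z z x z x x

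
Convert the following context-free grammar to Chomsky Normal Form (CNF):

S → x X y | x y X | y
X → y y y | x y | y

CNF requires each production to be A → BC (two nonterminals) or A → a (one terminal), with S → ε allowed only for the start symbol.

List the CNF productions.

TX → x; TY → y; S → y; X → y; S → TX X0; X0 → X TY; S → TX X1; X1 → TY X; X → TY X2; X2 → TY TY; X → TX TY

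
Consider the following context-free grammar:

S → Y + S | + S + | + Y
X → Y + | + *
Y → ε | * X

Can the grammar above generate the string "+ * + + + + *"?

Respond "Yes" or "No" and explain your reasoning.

No - no valid derivation exists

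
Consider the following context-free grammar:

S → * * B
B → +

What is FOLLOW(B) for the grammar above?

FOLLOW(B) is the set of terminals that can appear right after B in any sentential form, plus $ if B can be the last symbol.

We compute FOLLOW(B) using the standard algorithm.
FOLLOW(S) starts with {$}.
FIRST(B) = {+}
FIRST(S) = {*}
FOLLOW(B) = {$}
FOLLOW(S) = {$}
Therefore, FOLLOW(B) = {$}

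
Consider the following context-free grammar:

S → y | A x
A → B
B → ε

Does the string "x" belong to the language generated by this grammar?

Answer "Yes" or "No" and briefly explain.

Yes - a valid derivation exists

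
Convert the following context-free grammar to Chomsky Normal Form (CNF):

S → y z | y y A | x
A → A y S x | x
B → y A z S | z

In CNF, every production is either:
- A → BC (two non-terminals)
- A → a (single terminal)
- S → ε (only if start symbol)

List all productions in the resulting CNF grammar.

TY → y; TZ → z; S → x; TX → x; A → x; B → z; S → TY TZ; S → TY X0; X0 → TY A; A → A X1; X1 → TY X2; X2 → S TX; B → TY X3; X3 → A X4; X4 → TZ S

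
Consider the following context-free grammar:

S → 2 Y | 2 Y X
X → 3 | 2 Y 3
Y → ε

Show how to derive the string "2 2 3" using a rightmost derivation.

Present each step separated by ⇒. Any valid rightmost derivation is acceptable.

S ⇒ 2 Y X ⇒ 2 Y 2 Y 3 ⇒ 2 Y 2 3 ⇒ 2 2 3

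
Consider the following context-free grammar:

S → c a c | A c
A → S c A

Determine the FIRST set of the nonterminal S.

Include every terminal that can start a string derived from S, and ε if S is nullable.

We compute FIRST(S) using the standard algorithm.
FIRST(A) = {c}
FIRST(S) = {c}
Therefore, FIRST(S) = {c}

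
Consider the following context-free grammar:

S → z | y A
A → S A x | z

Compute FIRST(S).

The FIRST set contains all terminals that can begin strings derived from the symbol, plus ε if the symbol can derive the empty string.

We compute FIRST(S) using the standard algorithm.
FIRST(A) = {y, z}
FIRST(S) = {y, z}
Therefore, FIRST(S) = {y, z}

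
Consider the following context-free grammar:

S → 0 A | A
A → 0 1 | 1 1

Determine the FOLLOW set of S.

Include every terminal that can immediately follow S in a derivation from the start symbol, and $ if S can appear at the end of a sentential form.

We compute FOLLOW(S) using the standard algorithm.
FOLLOW(S) starts with {$}.
FIRST(A) = {0, 1}
FIRST(S) = {0, 1}
FOLLOW(A) = {$}
FOLLOW(S) = {$}
Therefore, FOLLOW(S) = {$}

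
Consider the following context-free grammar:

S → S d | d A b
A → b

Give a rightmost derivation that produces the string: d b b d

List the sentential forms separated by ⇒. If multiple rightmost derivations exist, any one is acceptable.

S ⇒ S d ⇒ d A b d ⇒ d b b d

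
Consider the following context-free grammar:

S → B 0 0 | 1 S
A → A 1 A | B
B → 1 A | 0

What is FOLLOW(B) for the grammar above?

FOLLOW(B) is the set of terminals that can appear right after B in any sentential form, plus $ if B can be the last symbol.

We compute FOLLOW(B) using the standard algorithm.
FOLLOW(S) starts with {$}.
FIRST(A) = {0, 1}
FIRST(B) = {0, 1}
FIRST(S) = {0, 1}
FOLLOW(A) = {0, 1}
FOLLOW(B) = {0, 1}
FOLLOW(S) = {$}
Therefore, FOLLOW(B) = {0, 1}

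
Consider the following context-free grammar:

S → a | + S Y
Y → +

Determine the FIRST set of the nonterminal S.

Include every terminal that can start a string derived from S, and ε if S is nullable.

We compute FIRST(S) using the standard algorithm.
FIRST(S) = {+, a}
FIRST(Y) = {+}
Therefore, FIRST(S) = {+, a}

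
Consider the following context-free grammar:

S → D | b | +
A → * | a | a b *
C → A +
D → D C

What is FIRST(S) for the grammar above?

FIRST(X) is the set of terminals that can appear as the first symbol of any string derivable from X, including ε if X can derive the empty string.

We compute FIRST(S) using the standard algorithm.
FIRST(A) = {*, a}
FIRST(C) = {*, a}
FIRST(D) = {}
FIRST(S) = {+, b}
Therefore, FIRST(S) = {+, b}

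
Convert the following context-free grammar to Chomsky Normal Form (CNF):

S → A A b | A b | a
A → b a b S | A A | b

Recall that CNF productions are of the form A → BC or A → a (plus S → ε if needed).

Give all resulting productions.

TB → b; S → a; TA → a; A → b; S → A X0; X0 → A TB; S → A TB; A → TB X1; X1 → TA X2; X2 → TB S; A → A A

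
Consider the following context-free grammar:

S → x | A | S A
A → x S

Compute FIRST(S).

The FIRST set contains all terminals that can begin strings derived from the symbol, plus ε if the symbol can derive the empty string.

We compute FIRST(S) using the standard algorithm.
FIRST(A) = {x}
FIRST(S) = {x}
Therefore, FIRST(S) = {x}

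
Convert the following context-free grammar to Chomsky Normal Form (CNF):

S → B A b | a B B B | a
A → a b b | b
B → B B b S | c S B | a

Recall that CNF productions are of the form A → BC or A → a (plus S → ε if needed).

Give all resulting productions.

TB → b; TA → a; S → a; A → b; TC → c; B → a; S → B X0; X0 → A TB; S → TA X1; X1 → B X2; X2 → B B; A → TA X3; X3 → TB TB; B → B X4; X4 → B X5; X5 → TB S; B → TC X6; X6 → S B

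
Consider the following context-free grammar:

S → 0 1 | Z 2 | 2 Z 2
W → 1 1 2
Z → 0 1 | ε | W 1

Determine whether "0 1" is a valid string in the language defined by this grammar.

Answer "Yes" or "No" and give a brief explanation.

Yes - a valid derivation exists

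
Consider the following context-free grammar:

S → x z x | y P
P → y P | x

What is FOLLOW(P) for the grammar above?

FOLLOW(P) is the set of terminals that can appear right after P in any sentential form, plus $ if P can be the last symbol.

We compute FOLLOW(P) using the standard algorithm.
FOLLOW(S) starts with {$}.
FIRST(P) = {x, y}
FIRST(S) = {x, y}
FOLLOW(P) = {$}
FOLLOW(S) = {$}
Therefore, FOLLOW(P) = {$}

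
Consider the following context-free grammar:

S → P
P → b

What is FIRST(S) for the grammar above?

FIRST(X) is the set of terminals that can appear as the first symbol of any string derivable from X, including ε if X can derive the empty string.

We compute FIRST(S) using the standard algorithm.
FIRST(P) = {b}
FIRST(S) = {b}
Therefore, FIRST(S) = {b}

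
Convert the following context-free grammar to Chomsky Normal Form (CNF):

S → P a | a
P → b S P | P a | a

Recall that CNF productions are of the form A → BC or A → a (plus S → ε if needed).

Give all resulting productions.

TA → a; S → a; TB → b; P → a; S → P TA; P → TB X0; X0 → S P; P → P TA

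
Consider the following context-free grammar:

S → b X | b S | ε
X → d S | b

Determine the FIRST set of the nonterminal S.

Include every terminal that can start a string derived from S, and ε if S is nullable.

We compute FIRST(S) using the standard algorithm.
FIRST(S) = {b, ε}
FIRST(X) = {b, d}
Therefore, FIRST(S) = {b, ε}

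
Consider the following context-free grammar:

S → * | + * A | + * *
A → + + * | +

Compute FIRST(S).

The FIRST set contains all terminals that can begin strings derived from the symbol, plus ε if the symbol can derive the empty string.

We compute FIRST(S) using the standard algorithm.
FIRST(A) = {+}
FIRST(S) = {*, +}
Therefore, FIRST(S) = {*, +}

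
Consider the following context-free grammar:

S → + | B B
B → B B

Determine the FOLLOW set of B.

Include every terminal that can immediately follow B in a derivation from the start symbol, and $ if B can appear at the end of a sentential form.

We compute FOLLOW(B) using the standard algorithm.
FOLLOW(S) starts with {$}.
FIRST(B) = {}
FIRST(S) = {+}
FOLLOW(B) = {$}
FOLLOW(S) = {$}
Therefore, FOLLOW(B) = {$}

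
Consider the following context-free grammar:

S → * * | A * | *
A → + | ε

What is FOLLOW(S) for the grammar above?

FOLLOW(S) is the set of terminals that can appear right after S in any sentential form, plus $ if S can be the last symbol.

We compute FOLLOW(S) using the standard algorithm.
FOLLOW(S) starts with {$}.
FIRST(A) = {+, ε}
FIRST(S) = {*, +}
FOLLOW(A) = {*}
FOLLOW(S) = {$}
Therefore, FOLLOW(S) = {$}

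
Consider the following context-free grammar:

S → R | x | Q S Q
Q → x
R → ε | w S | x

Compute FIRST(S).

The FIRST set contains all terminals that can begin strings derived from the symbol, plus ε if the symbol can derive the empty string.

We compute FIRST(S) using the standard algorithm.
FIRST(Q) = {x}
FIRST(R) = {w, x, ε}
FIRST(S) = {w, x, ε}
Therefore, FIRST(S) = {w, x, ε}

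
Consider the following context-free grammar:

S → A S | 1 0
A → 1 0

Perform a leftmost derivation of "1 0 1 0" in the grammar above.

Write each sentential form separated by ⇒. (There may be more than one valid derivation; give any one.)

S ⇒ A S ⇒ 1 0 S ⇒ 1 0 1 0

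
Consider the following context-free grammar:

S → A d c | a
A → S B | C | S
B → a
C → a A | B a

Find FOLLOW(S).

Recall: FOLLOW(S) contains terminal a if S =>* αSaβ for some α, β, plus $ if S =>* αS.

We compute FOLLOW(S) using the standard algorithm.
FOLLOW(S) starts with {$}.
FIRST(A) = {a}
FIRST(B) = {a}
FIRST(C) = {a}
FIRST(S) = {a}
FOLLOW(A) = {d}
FOLLOW(B) = {a, d}
FOLLOW(C) = {d}
FOLLOW(S) = {$, a, d}
Therefore, FOLLOW(S) = {$, a, d}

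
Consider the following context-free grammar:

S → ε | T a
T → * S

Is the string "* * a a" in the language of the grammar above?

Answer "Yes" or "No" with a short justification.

Yes - a valid derivation exists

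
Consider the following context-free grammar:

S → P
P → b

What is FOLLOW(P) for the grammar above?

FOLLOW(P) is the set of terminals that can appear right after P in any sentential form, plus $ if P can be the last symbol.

We compute FOLLOW(P) using the standard algorithm.
FOLLOW(S) starts with {$}.
FIRST(P) = {b}
FIRST(S) = {b}
FOLLOW(P) = {$}
FOLLOW(S) = {$}
Therefore, FOLLOW(P) = {$}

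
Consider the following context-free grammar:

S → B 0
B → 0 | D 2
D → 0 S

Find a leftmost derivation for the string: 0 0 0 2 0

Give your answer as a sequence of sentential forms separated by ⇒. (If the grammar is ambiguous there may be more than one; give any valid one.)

S ⇒ B 0 ⇒ D 2 0 ⇒ 0 S 2 0 ⇒ 0 B 0 2 0 ⇒ 0 0 0 2 0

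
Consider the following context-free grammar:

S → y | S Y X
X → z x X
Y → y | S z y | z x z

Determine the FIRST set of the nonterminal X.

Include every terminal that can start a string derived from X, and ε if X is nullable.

We compute FIRST(X) using the standard algorithm.
FIRST(S) = {y}
FIRST(X) = {z}
FIRST(Y) = {y, z}
Therefore, FIRST(X) = {z}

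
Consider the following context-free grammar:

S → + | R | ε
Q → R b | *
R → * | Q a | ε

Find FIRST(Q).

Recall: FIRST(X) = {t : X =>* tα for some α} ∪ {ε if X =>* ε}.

We compute FIRST(Q) using the standard algorithm.
FIRST(Q) = {*, b}
FIRST(R) = {*, b, ε}
FIRST(S) = {*, +, b, ε}
Therefore, FIRST(Q) = {*, b}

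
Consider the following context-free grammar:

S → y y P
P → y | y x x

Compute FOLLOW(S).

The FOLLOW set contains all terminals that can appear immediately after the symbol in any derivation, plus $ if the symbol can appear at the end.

We compute FOLLOW(S) using the standard algorithm.
FOLLOW(S) starts with {$}.
FIRST(P) = {y}
FIRST(S) = {y}
FOLLOW(P) = {$}
FOLLOW(S) = {$}
Therefore, FOLLOW(S) = {$}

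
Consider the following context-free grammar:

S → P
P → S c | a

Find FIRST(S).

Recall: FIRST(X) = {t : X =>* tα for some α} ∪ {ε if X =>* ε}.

We compute FIRST(S) using the standard algorithm.
FIRST(P) = {a}
FIRST(S) = {a}
Therefore, FIRST(S) = {a}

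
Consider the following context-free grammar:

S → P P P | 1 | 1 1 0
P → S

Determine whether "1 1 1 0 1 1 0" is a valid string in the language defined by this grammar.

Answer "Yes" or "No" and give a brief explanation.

Yes - a valid derivation exists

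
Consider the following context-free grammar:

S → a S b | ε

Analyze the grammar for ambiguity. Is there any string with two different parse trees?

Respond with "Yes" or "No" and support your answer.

No - the grammar is unambiguous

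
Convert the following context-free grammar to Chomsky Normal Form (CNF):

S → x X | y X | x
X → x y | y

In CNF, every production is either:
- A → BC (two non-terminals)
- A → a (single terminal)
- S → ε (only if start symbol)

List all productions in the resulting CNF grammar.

TX → x; TY → y; S → x; X → y; S → TX X; S → TY X; X → TX TY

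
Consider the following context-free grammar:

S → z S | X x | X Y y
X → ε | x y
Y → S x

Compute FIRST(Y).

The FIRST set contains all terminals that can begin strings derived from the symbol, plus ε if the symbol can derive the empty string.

We compute FIRST(Y) using the standard algorithm.
FIRST(S) = {x, z}
FIRST(X) = {x, ε}
FIRST(Y) = {x, z}
Therefore, FIRST(Y) = {x, z}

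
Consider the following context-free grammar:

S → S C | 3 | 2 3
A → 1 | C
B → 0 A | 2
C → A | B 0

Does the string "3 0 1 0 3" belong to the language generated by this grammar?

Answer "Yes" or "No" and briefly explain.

No - no valid derivation exists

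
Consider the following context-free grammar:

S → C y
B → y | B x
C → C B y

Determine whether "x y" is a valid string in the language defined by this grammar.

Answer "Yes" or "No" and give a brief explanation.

No - no valid derivation exists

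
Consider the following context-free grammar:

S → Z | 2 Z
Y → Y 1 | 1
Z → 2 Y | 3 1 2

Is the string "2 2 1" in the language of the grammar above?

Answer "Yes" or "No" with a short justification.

Yes - a valid derivation exists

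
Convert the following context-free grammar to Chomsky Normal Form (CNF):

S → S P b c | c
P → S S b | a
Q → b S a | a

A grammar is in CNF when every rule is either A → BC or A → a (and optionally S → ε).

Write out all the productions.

TB → b; TC → c; S → c; P → a; TA → a; Q → a; S → S X0; X0 → P X1; X1 → TB TC; P → S X2; X2 → S TB; Q → TB X3; X3 → S TA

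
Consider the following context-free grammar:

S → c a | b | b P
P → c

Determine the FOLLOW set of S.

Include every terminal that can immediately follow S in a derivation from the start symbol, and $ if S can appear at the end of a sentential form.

We compute FOLLOW(S) using the standard algorithm.
FOLLOW(S) starts with {$}.
FIRST(P) = {c}
FIRST(S) = {b, c}
FOLLOW(P) = {$}
FOLLOW(S) = {$}
Therefore, FOLLOW(S) = {$}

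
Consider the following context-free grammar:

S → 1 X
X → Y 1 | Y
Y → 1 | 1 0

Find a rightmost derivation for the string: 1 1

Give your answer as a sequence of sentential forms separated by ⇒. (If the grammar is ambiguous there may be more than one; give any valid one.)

S ⇒ 1 X ⇒ 1 Y ⇒ 1 1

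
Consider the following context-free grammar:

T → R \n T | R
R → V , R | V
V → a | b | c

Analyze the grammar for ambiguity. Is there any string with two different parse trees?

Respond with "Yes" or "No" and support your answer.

No - the grammar is unambiguous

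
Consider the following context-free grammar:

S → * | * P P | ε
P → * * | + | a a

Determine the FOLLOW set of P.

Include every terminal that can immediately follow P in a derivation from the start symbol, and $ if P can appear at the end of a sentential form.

We compute FOLLOW(P) using the standard algorithm.
FOLLOW(S) starts with {$}.
FIRST(P) = {*, +, a}
FIRST(S) = {*, ε}
FOLLOW(P) = {$, *, +, a}
FOLLOW(S) = {$}
Therefore, FOLLOW(P) = {$, *, +, a}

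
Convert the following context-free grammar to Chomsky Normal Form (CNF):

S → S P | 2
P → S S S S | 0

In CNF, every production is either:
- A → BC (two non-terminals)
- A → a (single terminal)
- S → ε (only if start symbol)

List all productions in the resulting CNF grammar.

S → 2; P → 0; S → S P; P → S X0; X0 → S X1; X1 → S S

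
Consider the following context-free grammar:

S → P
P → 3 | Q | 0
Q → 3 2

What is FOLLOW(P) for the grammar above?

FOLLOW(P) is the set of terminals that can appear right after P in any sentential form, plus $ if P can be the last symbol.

We compute FOLLOW(P) using the standard algorithm.
FOLLOW(S) starts with {$}.
FIRST(P) = {0, 3}
FIRST(Q) = {3}
FIRST(S) = {0, 3}
FOLLOW(P) = {$}
FOLLOW(Q) = {$}
FOLLOW(S) = {$}
Therefore, FOLLOW(P) = {$}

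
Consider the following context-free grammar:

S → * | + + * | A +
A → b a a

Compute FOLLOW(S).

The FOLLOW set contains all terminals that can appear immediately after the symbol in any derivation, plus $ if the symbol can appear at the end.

We compute FOLLOW(S) using the standard algorithm.
FOLLOW(S) starts with {$}.
FIRST(A) = {b}
FIRST(S) = {*, +, b}
FOLLOW(A) = {+}
FOLLOW(S) = {$}
Therefore, FOLLOW(S) = {$}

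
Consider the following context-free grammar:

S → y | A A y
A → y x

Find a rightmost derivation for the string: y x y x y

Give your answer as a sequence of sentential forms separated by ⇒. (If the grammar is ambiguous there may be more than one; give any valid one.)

S ⇒ A A y ⇒ A y x y ⇒ y x y x y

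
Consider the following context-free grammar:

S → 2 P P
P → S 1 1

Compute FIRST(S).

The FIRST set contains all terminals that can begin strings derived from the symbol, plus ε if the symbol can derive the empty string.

We compute FIRST(S) using the standard algorithm.
FIRST(P) = {2}
FIRST(S) = {2}
Therefore, FIRST(S) = {2}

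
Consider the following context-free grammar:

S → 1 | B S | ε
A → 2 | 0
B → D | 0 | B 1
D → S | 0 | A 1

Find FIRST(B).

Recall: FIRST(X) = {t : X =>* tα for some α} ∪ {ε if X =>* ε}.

We compute FIRST(B) using the standard algorithm.
FIRST(A) = {0, 2}
FIRST(B) = {0, 1, 2, ε}
FIRST(D) = {0, 1, 2, ε}
FIRST(S) = {0, 1, 2, ε}
Therefore, FIRST(B) = {0, 1, 2, ε}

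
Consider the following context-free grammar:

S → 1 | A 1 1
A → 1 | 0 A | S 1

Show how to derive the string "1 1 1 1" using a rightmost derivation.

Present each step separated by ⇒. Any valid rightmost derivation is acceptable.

S ⇒ A 1 1 ⇒ S 1 1 1 ⇒ 1 1 1 1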